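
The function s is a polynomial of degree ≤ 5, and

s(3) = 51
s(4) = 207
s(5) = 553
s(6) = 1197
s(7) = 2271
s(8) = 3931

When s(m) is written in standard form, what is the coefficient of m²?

-2

First differences: 156, 346, 644, 1074, 1660. Second differences: 190, 298, 430, 586. Third differences: 108, 132, 156. Fourth differences: 24, 24.
Level-4 differences are constant, so s has degree 4.
Fitting a degree-4 polynomial gives s(m) = m^4 - 2m² - 5m + 3.
The coefficient of m² is -2.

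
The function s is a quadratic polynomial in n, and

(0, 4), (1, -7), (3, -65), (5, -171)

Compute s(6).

-242

Write s(n) = an² + bn + c; the 4 given values yield a linear system in the 3 coefficients.
Solving, s(n) = -6n² - 5n + 4.
Then s(6) = -242.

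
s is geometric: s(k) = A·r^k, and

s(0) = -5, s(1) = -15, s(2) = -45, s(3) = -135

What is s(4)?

-405

Consecutive ratio: -15/(-5) = 3, and -45/(-15) = 3, so r = 3.
Then A·3^0 = -5 gives A = -5, and s(k) = -5·3^k.
s(4) = -5·3^4 = -405.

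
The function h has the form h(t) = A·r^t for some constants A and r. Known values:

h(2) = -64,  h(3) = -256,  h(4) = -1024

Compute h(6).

-16384

Consecutive ratio: -256/(-64) = 4, and -1024/(-256) = 4, so r = 4.
Then A·4^2 = -64 gives A = -4, and h(t) = -4·4^t.
h(6) = -4·4^6 = -16384.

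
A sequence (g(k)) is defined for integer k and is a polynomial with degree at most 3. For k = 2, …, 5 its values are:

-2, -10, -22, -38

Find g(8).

Write g(k) = ak³ + bk² + ck + d; the 4 given values yield a linear system in the 4 coefficients.
Solving, the leading coefficient vanishes, and g(k) = -2k² + 2k + 2.
Then g(8) = -110.

-110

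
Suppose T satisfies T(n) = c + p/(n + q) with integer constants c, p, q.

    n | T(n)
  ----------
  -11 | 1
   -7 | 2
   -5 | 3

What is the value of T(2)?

(T(n) − c)(n + q) = p for each data point; the three points give a linear system in c and q, then p follows.
Solving: c = -1, q = -1, p = -24, so T(n) = -1 − 24/(n − 1).
Then T(2) = -1 − 24/1 = -25.

-25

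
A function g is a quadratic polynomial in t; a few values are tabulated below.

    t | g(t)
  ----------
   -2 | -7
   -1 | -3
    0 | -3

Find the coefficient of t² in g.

-2

Write g(t) = at² + bt + c; the 3 given values yield a linear system in the 3 coefficients.
Solving, g(t) = -2t² - 2t - 3.
The coefficient of t² is -2.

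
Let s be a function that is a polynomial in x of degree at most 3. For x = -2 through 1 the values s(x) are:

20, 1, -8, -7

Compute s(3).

First differences: -19, -9, 1. Second differences: 10, 10.
Level-2 differences are constant, so s has degree 2.
Fitting a degree-2 polynomial gives s(x) = 5x² - 4x - 8.
Then s(3) = 25.

25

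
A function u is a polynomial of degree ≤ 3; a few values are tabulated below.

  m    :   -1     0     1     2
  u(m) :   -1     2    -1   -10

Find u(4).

-46

Write u(m) = am³ + bm² + cm + d; the 4 given values yield a linear system in the 4 coefficients.
Solving, the leading coefficient vanishes, and u(m) = -3m² + 2.
Then u(4) = -46.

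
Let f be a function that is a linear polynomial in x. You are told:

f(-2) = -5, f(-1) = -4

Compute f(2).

-1

Write f(x) = ax + b; the 2 given values yield a linear system in the 2 coefficients.
Solving, f(x) = x - 3.
Then f(2) = -1.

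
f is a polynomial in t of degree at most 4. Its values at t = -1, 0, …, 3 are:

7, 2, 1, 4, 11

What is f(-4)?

46

Write f(t) = at^4 + bt³ + ct² + dt + e; the 5 given values yield a linear system in the 5 coefficients.
Solving, the top 2 coefficients vanish, and f(t) = 2t² - 3t + 2.
Then f(-4) = 46.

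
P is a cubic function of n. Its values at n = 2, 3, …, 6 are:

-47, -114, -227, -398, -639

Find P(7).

-962

Write P(n) = an³ + bn² + cn + d; the 5 given values yield a linear system in the 4 coefficients.
Solving, P(n) = -2n³ - 5n² - 4n - 3.
Then P(7) = -962.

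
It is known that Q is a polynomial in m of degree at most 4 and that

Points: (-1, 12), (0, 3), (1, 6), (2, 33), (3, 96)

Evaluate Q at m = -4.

-9

First differences: -9, 3, 27, 63. Second differences: 12, 24, 36. Third differences: 12, 12.
Level-3 differences are constant, so Q has degree 3.
Fitting a degree-3 polynomial gives Q(m) = 2m³ + 6m² - 5m + 3.
Then Q(-4) = -9.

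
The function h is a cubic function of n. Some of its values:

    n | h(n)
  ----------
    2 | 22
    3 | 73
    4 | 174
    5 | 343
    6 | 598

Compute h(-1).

-11

First differences: 51, 101, 169, 255. Second differences: 50, 68, 86. Third differences: 18, 18.
Level-3 differences are constant, so h has degree 3.
Fitting a degree-3 polynomial gives h(n) = 3n³ - 2n² + 4n - 2.
Then h(-1) = -11.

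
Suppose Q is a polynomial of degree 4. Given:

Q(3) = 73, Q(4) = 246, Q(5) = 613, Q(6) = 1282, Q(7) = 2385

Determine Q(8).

Write Q(x) = ax^4 + bx³ + cx² + dx + e; the 5 given values yield a linear system in the 5 coefficients.
Solving, Q(x) = x^4 - 2x - 2.
Then Q(8) = 4078.

4078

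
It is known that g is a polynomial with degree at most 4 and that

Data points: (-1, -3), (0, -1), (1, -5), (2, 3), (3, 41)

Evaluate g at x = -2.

-29

First differences: 2, -4, 8, 38. Second differences: -6, 12, 30. Third differences: 18, 18.
Level-3 differences are constant, so g has degree 3.
Fitting a degree-3 polynomial gives g(x) = 3x³ - 3x² - 4x - 1.
Then g(-2) = -29.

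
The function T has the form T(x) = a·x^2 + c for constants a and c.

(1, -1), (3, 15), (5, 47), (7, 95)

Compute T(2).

From T(1) = -1 and T(3) = 15: 1a + c = -1 and 9a + c = 15.
Subtracting: 8a = 16, so a = 2; then c = -1 − 2·1 = -3.
So T(x) = 2x² − 3, and T(2) = 5.

5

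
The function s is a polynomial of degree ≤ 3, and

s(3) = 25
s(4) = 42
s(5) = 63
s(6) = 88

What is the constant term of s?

First differences: 17, 21, 25. Second differences: 4, 4.
Level-2 differences are constant, so s has degree 2.
Fitting a degree-2 polynomial gives s(x) = 2x² + 3x - 2.
The constant term is s(0) = -2.

-2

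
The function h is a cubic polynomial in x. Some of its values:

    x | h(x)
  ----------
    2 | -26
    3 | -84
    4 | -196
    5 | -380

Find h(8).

-1544

Write h(x) = ax³ + bx² + cx + d; the 4 given values yield a linear system in the 4 coefficients.
Solving, h(x) = -3x³ - x.
Then h(8) = -1544.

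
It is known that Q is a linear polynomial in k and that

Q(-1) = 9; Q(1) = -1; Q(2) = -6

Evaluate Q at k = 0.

Write Q(k) = ak + b; the 3 given values yield a linear system in the 2 coefficients.
Solving, Q(k) = -5k + 4.
Then Q(0) = 4.

4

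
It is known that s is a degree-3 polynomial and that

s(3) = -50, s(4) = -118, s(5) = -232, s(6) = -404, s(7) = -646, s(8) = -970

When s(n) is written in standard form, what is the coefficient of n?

Write s(n) = an³ + bn² + cn + d; the 6 given values yield a linear system in the 4 coefficients.
Solving, s(n) = -2n³ + n² - n - 2.
The coefficient of n is -1.

-1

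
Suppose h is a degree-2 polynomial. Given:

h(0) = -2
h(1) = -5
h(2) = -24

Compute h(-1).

Write h(t) = at² + bt + c; the 3 given values yield a linear system in the 3 coefficients.
Solving, h(t) = -8t² + 5t - 2.
Then h(-1) = -15.

-15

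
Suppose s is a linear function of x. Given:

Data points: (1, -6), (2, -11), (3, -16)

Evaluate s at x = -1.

Write s(x) = ax + b; the 3 given values yield a linear system in the 2 coefficients.
Solving, s(x) = -5x - 1.
Then s(-1) = 4.

4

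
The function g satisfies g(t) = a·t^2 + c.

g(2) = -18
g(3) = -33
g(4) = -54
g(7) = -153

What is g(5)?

-81

From g(2) = -18 and g(3) = -33: 4a + c = -18 and 9a + c = -33.
Subtracting: 5a = -15, so a = -3; then c = -18 − (-3)·4 = -6.
So g(t) = -3t² − 6, and g(5) = -81.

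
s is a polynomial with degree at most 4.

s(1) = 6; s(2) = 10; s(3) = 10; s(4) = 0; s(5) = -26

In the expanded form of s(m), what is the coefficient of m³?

-1

First differences: 4, 0, -10, -26. Second differences: -4, -10, -16. Third differences: -6, -6.
Level-3 differences are constant, so s has degree 3.
Fitting a degree-3 polynomial gives s(m) = -m³ + 4m² - m + 4.
The coefficient of m³ is -1.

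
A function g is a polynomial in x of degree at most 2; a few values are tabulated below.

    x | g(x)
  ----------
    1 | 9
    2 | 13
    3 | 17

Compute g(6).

29

Write g(x) = ax² + bx + c; the 3 given values yield a linear system in the 3 coefficients.
Solving, the leading coefficient vanishes, and g(x) = 4x + 5.
Then g(6) = 29.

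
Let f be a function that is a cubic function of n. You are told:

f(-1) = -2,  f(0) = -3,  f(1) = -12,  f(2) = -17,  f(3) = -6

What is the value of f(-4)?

First differences: -1, -9, -5, 11. Second differences: -8, 4, 16. Third differences: 12, 12.
Level-3 differences are constant, so f has degree 3.
Fitting a degree-3 polynomial gives f(n) = 2n³ - 4n² - 7n - 3.
Then f(-4) = -167.

-167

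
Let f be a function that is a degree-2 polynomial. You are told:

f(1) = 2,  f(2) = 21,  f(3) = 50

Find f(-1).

-6

Write f(k) = ak² + bk + c; the 3 given values yield a linear system in the 3 coefficients.
Solving, f(k) = 5k² + 4k - 7.
Then f(-1) = -6.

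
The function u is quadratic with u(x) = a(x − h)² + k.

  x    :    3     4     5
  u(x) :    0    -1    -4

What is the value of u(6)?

-9

First differences -1, -3; second difference -2 = 2a, so a = -1.
Expanding, the x-coefficient is −2ah = 2h; matching it to the data gives h = 3, and then k = 0.
So u(x) = -1(x − 3)² + 0.
u(6) = -1·3² + 0 = -9.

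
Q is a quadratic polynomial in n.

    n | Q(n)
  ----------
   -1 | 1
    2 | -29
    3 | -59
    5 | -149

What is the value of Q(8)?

-359

Write Q(n) = an² + bn + c; the 4 given values yield a linear system in the 3 coefficients.
Solving, Q(n) = -5n² - 5n + 1.
Then Q(8) = -359.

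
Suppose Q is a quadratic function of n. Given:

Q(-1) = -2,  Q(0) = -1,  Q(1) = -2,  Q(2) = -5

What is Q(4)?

Write Q(n) = an² + bn + c; the 4 given values yield a linear system in the 3 coefficients.
Solving, Q(n) = -n² - 1.
Then Q(4) = -17.

-17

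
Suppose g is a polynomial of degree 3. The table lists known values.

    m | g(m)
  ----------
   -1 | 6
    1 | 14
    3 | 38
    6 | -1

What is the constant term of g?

Write g(m) = am³ + bm² + cm + d; the 4 given values yield a linear system in the 4 coefficients.
Solving, g(m) = -m³ + 5m² + 5m + 5.
The constant term is g(0) = 5.

5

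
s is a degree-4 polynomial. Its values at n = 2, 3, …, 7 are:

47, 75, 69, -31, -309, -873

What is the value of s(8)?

First differences: 28, -6, -100, -278, -564. Second differences: -34, -94, -178, -286. Third differences: -60, -84, -108. Fourth differences: -24, -24.
Level-4 differences are constant, so s has degree 4.
Fitting a degree-4 polynomial gives s(n) = -n^4 + 4n³ + 2n² + 7n + 9.
Then s(8) = -1855.

-1855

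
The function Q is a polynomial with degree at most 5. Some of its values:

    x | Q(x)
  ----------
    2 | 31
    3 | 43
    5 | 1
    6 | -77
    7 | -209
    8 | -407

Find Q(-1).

Write Q(x) = ax^5 + bx^4 + cx³ + dx² + ex + p; the 6 given values yield a linear system in the 6 coefficients.
Solving, the top 2 coefficients vanish, and Q(x) = -2x³ + 9x² + 5x + 1.
Then Q(-1) = 7.

7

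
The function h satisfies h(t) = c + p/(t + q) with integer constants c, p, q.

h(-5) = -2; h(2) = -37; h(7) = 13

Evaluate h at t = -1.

-7

(h(t) − c)(t + q) = p for each data point; the three points give a linear system in c and q, then p follows.
Solving: c = 3, q = -3, p = 40, so h(t) = 3 + 40/(t − 3).
Then h(-1) = 3 + 40/(-4) = -7.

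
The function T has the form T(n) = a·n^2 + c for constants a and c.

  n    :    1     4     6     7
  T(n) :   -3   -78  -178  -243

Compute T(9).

-403

From T(1) = -3 and T(4) = -78: 1a + c = -3 and 16a + c = -78.
Subtracting: 15a = -75, so a = -5; then c = -3 − (-5)·1 = 2.
So T(n) = -5n² + 2, and T(9) = -403.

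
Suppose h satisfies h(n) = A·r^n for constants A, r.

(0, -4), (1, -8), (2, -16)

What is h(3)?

Consecutive ratio: -8/(-4) = 2, and -16/(-8) = 2, so r = 2.
Then A·2^0 = -4 gives A = -4, and h(n) = -4·2^n.
h(3) = -4·2^3 = -32.

-32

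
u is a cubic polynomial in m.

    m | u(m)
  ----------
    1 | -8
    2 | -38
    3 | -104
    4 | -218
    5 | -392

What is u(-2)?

-14

First differences: -30, -66, -114, -174. Second differences: -36, -48, -60. Third differences: -12, -12.
Level-3 differences are constant, so u has degree 3.
Fitting a degree-3 polynomial gives u(m) = -2m³ - 6m² + 2m - 2.
Then u(-2) = -14.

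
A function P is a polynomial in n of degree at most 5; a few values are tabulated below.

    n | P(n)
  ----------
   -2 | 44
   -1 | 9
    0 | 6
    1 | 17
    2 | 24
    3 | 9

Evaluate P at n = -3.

Write P(n) = an^5 + bn^4 + cn³ + dn² + en + p; the 6 given values yield a linear system in the 6 coefficients.
Solving, the top 2 coefficients vanish, and P(n) = -3n³ + 7n² + 7n + 6.
Then P(-3) = 129.

129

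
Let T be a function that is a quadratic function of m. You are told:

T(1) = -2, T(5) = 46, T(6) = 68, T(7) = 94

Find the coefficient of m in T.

0

Write T(m) = am² + bm + c; the 4 given values yield a linear system in the 3 coefficients.
Solving, T(m) = 2m² - 4.
The coefficient of m is 0.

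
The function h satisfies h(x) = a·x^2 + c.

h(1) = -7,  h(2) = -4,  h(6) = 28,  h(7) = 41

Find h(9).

From h(1) = -7 and h(2) = -4: 1a + c = -7 and 4a + c = -4.
Subtracting: 3a = 3, so a = 1; then c = -7 − 1·1 = -8.
So h(x) = 1x² − 8, and h(9) = 73.

73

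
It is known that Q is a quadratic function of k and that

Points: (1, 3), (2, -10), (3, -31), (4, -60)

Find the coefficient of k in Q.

First differences: -13, -21, -29. Second differences: -8, -8.
Level-2 differences are constant, so Q has degree 2.
Fitting a degree-2 polynomial gives Q(k) = -4k² - k + 8.
The coefficient of k is -1.

-1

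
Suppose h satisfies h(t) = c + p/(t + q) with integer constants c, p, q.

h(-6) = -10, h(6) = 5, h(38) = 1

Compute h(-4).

-20

(h(t) − c)(t + q) = p for each data point; the three points give a linear system in c and q, then p follows.
Solving: c = 0, q = 2, p = 40, so h(t) = 40/(t + 2).
Then h(-4) = 0 + 40/(-2) = -20.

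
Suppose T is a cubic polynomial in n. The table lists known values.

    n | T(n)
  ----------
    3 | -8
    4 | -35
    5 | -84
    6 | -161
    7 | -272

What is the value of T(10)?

-869

First differences: -27, -49, -77, -111. Second differences: -22, -28, -34. Third differences: -6, -6.
Level-3 differences are constant, so T has degree 3.
Fitting a degree-3 polynomial gives T(n) = -n³ + n² + 3n + 1.
Then T(10) = -869.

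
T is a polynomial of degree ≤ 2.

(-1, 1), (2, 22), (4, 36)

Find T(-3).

Write T(m) = am² + bm + c; the 3 given values yield a linear system in the 3 coefficients.
Solving, the leading coefficient vanishes, and T(m) = 7m + 8.
Then T(-3) = -13.

-13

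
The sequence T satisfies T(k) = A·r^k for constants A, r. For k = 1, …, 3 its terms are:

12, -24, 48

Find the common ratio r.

Consecutive ratio: -24/12 = -2, and 48/(-24) = -2, so r = -2.
Then A·(-2)^1 = 12 gives A = -6, and T(k) = -6·(-2)^k.

-2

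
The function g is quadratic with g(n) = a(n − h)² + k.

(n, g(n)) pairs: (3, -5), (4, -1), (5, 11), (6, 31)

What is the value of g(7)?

First differences 4, 12, 20; second difference 8 = 2a, so a = 4.
Expanding, the n-coefficient is −2ah = -8h; matching it to the data gives h = 3, and then k = -5.
So g(n) = 4(n − 3)² − 5.
g(7) = 4·4² − 5 = 59.

59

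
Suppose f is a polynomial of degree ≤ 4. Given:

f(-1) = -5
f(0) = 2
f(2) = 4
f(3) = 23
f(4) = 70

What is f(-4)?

Write f(k) = ak^4 + bk³ + ck² + dk + e; the 5 given values yield a linear system in the 5 coefficients.
Solving, the leading coefficient vanishes, and f(k) = 2k³ - 4k² + k + 2.
Then f(-4) = -194.

-194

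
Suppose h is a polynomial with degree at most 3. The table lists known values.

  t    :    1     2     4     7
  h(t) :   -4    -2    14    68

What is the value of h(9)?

Write h(t) = at³ + bt² + ct + d; the 4 given values yield a linear system in the 4 coefficients.
Solving, the leading coefficient vanishes, and h(t) = 2t² - 4t - 2.
Then h(9) = 124.

124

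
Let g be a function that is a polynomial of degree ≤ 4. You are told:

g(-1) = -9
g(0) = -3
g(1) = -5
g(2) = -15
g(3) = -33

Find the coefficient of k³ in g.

First differences: 6, -2, -10, -18. Second differences: -8, -8, -8.
Level-2 differences are constant, so g has degree 2.
Fitting a degree-2 polynomial gives g(k) = -4k² + 2k - 3.
The coefficient of k³ is 0.

0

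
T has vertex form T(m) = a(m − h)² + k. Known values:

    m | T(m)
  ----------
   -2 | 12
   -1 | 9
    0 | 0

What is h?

-2

First differences -3, -9; second difference -6 = 2a, so a = -3.
Expanding, the m-coefficient is −2ah = 6h; matching it to the data gives h = -2, and then k = 12.
So T(m) = -3(m + 2)² + 12.
Hence h = -2.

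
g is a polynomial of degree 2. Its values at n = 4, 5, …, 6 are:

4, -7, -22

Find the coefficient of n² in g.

Write g(n) = an² + bn + c; the 3 given values yield a linear system in the 3 coefficients.
Solving, g(n) = -2n² + 7n + 8.
The coefficient of n² is -2.

-2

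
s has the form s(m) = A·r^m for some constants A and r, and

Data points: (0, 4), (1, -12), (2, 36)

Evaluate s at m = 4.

324

Consecutive ratio: -12/4 = -3, and 36/(-12) = -3, so r = -3.
Then A·(-3)^0 = 4 gives A = 4, and s(m) = 4·(-3)^m.
s(4) = 4·(-3)^4 = 324.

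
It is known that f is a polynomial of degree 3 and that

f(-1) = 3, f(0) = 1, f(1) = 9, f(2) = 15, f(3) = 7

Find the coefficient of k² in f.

5

Write f(k) = ak³ + bk² + ck + d; the 5 given values yield a linear system in the 4 coefficients.
Solving, f(k) = -2k³ + 5k² + 5k + 1.
The coefficient of k² is 5.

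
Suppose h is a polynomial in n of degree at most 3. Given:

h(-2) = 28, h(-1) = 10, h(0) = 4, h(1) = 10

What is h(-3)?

First differences: -18, -6, 6. Second differences: 12, 12.
Level-2 differences are constant, so h has degree 2.
Fitting a degree-2 polynomial gives h(n) = 6n² + 4.
Then h(-3) = 58.

58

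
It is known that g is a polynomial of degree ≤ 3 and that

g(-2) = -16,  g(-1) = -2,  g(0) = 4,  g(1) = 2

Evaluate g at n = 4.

-52

First differences: 14, 6, -2. Second differences: -8, -8.
Level-2 differences are constant, so g has degree 2.
Fitting a degree-2 polynomial gives g(n) = -4n² + 2n + 4.
Then g(4) = -52.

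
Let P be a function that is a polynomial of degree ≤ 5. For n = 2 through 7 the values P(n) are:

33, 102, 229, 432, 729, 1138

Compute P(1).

4

First differences: 69, 127, 203, 297, 409. Second differences: 58, 76, 94, 112. Third differences: 18, 18, 18.
Level-3 differences are constant, so P has degree 3.
Fitting a degree-3 polynomial gives P(n) = 3n³ + 2n² + 2n - 3.
Then P(1) = 4.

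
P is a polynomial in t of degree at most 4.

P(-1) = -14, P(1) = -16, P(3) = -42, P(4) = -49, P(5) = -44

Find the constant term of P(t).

-9

Write P(t) = at^4 + bt³ + ct² + dt + e; the 5 given values yield a linear system in the 5 coefficients.
Solving, the leading coefficient vanishes, and P(t) = t³ - 6t² - 2t - 9.
The constant term is P(0) = -9.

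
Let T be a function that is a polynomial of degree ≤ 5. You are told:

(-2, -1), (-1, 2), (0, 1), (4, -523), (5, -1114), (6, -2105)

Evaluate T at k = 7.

Write T(k) = ak^5 + bk^4 + ck³ + dk² + ek + p; the 6 given values yield a linear system in the 6 coefficients.
Solving, the leading coefficient vanishes, and T(k) = -k^4 - 3k³ - 4k² - 3k + 1.
Then T(7) = -3646.

-3646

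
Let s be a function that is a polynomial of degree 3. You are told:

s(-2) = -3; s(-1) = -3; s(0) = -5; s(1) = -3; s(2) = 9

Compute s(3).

First differences: 0, -2, 2, 12. Second differences: -2, 4, 10. Third differences: 6, 6.
Level-3 differences are constant, so s has degree 3.
Fitting a degree-3 polynomial gives s(t) = t³ + 2t² - t - 5.
Then s(3) = 37.

37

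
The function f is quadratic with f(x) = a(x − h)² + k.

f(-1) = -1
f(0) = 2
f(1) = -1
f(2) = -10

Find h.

First differences 3, -3, -9; second difference -6 = 2a, so a = -3.
Expanding, the x-coefficient is −2ah = 6h; matching it to the data gives h = 0, and then k = 2.
So f(x) = -3(x + 0)² + 2.
Hence h = 0.

0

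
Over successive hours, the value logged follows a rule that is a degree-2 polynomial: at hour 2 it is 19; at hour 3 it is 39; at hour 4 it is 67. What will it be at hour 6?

147

Write the value at n as T(n).
Write T(n) = an² + bn + c; the 3 given values yield a linear system in the 3 coefficients.
Solving, T(n) = 4n² + 3.
Then T(6) = 147.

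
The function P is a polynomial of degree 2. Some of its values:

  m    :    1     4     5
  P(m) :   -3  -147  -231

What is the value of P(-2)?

Write P(m) = am² + bm + c; the 3 given values yield a linear system in the 3 coefficients.
Solving, P(m) = -9m² - 3m + 9.
Then P(-2) = -21.

-21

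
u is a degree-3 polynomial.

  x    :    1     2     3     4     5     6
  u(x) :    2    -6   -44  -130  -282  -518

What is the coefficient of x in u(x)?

4

First differences: -8, -38, -86, -152, -236. Second differences: -30, -48, -66, -84. Third differences: -18, -18, -18.
Level-3 differences are constant, so u has degree 3.
Fitting a degree-3 polynomial gives u(x) = -3x³ + 3x² + 4x - 2.
The coefficient of x is 4.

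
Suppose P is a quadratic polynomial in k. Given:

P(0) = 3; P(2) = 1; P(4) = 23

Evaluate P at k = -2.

29

Write P(k) = ak² + bk + c; the 3 given values yield a linear system in the 3 coefficients.
Solving, P(k) = 3k² - 7k + 3.
Then P(-2) = 29.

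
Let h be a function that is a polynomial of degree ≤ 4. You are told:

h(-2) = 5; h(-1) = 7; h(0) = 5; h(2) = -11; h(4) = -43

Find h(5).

Write h(k) = ak^4 + bk³ + ck² + dk + e; the 5 given values yield a linear system in the 5 coefficients.
Solving, the top 2 coefficients vanish, and h(k) = -2k² - 4k + 5.
Then h(5) = -65.

-65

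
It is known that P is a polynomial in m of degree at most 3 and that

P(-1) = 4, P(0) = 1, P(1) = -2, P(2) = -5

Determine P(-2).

First differences: -3, -3, -3.
Level-1 differences are constant, so P has degree 1.
Fitting a degree-1 polynomial gives P(m) = -3m + 1.
Then P(-2) = 7.

7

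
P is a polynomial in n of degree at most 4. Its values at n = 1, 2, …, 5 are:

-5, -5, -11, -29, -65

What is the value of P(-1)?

1

Write P(n) = an^4 + bn³ + cn² + dn + e; the 5 given values yield a linear system in the 5 coefficients.
Solving, the leading coefficient vanishes, and P(n) = -n³ + 3n² - 2n - 5.
Then P(-1) = 1.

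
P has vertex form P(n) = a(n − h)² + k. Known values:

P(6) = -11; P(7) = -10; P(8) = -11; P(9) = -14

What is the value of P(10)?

First differences 1, -1, -3; second difference -2 = 2a, so a = -1.
Expanding, the n-coefficient is −2ah = 2h; matching it to the data gives h = 7, and then k = -10.
So P(n) = -1(n − 7)² − 10.
P(10) = -1·3² − 10 = -19.

-19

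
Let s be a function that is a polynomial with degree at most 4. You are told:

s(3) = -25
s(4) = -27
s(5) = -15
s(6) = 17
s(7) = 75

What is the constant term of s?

5

Write s(m) = am^4 + bm³ + cm² + dm + e; the 5 given values yield a linear system in the 5 coefficients.
Solving, the leading coefficient vanishes, and s(m) = m³ - 5m² - 4m + 5.
The constant term is s(0) = 5.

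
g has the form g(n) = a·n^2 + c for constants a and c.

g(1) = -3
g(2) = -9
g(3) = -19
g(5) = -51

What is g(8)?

From g(1) = -3 and g(2) = -9: 1a + c = -3 and 4a + c = -9.
Subtracting: 3a = -6, so a = -2; then c = -3 − (-2)·1 = -1.
So g(n) = -2n² − 1, and g(8) = -129.

-129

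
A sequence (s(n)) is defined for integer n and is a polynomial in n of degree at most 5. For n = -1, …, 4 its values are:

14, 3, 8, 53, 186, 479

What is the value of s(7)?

Write s(n) = an^5 + bn^4 + cn³ + dn² + en + p; the 6 given values yield a linear system in the 6 coefficients.
Solving, the leading coefficient vanishes, and s(n) = n^4 + 2n³ + 7n² - 5n + 3.
Then s(7) = 3398.

3398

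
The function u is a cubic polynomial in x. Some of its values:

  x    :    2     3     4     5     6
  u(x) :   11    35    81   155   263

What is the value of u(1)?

Write u(x) = ax³ + bx² + cx + d; the 5 given values yield a linear system in the 4 coefficients.
Solving, u(x) = x³ + 2x² - 5x + 5.
Then u(1) = 3.

3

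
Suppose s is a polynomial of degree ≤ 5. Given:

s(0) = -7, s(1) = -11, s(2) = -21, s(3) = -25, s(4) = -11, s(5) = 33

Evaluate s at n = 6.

119

First differences: -4, -10, -4, 14, 44. Second differences: -6, 6, 18, 30. Third differences: 12, 12, 12.
Level-3 differences are constant, so s has degree 3.
Extending the table by one column gives the next first difference 86, so s(6) = 33 + 86 = 119.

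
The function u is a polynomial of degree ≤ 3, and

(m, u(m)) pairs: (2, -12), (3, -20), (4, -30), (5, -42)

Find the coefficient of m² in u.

First differences: -8, -10, -12. Second differences: -2, -2.
Level-2 differences are constant, so u has degree 2.
Fitting a degree-2 polynomial gives u(m) = -m² - 3m - 2.
The coefficient of m² is -1.

-1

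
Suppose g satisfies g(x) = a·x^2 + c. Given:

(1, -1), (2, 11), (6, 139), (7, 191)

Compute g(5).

95

From g(1) = -1 and g(2) = 11: 1a + c = -1 and 4a + c = 11.
Subtracting: 3a = 12, so a = 4; then c = -1 − 4·1 = -5.
So g(x) = 4x² − 5, and g(5) = 95.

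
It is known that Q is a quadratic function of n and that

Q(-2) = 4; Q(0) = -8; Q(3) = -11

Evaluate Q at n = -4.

Write Q(n) = an² + bn + c; the 3 given values yield a linear system in the 3 coefficients.
Solving, Q(n) = n² - 4n - 8.
Then Q(-4) = 24.

24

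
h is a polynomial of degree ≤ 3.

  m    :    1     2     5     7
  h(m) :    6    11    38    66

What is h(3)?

Write h(m) = am³ + bm² + cm + d; the 4 given values yield a linear system in the 4 coefficients.
Solving, the leading coefficient vanishes, and h(m) = m² + 2m + 3.
Then h(3) = 18.

18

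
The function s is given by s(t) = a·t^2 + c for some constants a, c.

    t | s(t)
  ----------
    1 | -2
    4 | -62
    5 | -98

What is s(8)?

From s(1) = -2 and s(4) = -62: 1a + c = -2 and 16a + c = -62.
Subtracting: 15a = -60, so a = -4; then c = -2 − (-4)·1 = 2.
So s(t) = -4t² + 2, and s(8) = -254.

-254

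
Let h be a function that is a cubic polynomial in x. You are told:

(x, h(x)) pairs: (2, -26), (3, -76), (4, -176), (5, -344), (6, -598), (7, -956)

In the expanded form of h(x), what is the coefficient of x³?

-3

First differences: -50, -100, -168, -254, -358. Second differences: -50, -68, -86, -104. Third differences: -18, -18, -18.
Level-3 differences are constant, so h has degree 3.
Fitting a degree-3 polynomial gives h(x) = -3x³ + 2x² - 3x - 4.
The coefficient of x³ is -3.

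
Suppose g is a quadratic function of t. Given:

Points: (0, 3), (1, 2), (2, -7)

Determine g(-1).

-4

Write g(t) = at² + bt + c; the 3 given values yield a linear system in the 3 coefficients.
Solving, g(t) = -4t² + 3t + 3.
Then g(-1) = -4.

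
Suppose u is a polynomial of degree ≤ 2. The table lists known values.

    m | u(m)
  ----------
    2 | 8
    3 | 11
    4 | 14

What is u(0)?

First differences: 3, 3.
Level-1 differences are constant, so u has degree 1.
Fitting a degree-1 polynomial gives u(m) = 3m + 2.
Then u(0) = 2.

2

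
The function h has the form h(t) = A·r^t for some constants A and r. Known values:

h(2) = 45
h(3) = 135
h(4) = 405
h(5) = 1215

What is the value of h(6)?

Consecutive ratio: 135/45 = 3, and 405/135 = 3, so r = 3.
Then A·3^2 = 45 gives A = 5, and h(t) = 5·3^t.
h(6) = 5·3^6 = 3645.

3645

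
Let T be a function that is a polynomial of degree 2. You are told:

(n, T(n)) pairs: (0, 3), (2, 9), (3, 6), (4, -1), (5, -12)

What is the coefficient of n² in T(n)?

Write T(n) = an² + bn + c; the 5 given values yield a linear system in the 3 coefficients.
Solving, T(n) = -2n² + 7n + 3.
The coefficient of n² is -2.

-2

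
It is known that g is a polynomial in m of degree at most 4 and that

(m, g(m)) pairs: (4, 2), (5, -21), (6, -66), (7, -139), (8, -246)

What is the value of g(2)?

6

First differences: -23, -45, -73, -107. Second differences: -22, -28, -34. Third differences: -6, -6.
Level-3 differences are constant, so g has degree 3.
Fitting a degree-3 polynomial gives g(m) = -m³ + 4m² + 2m - 6.
Then g(2) = 6.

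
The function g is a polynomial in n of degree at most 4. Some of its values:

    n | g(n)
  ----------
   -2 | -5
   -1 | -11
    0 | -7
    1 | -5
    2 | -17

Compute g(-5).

193

First differences: -6, 4, 2, -12. Second differences: 10, -2, -14. Third differences: -12, -12.
Level-3 differences are constant, so g has degree 3.
Fitting a degree-3 polynomial gives g(n) = -2n³ - n² + 5n - 7.
Then g(-5) = 193.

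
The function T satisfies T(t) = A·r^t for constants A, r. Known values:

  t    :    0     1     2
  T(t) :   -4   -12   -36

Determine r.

Consecutive ratio: -12/(-4) = 3, and -36/(-12) = 3, so r = 3.
Then A·3^0 = -4 gives A = -4, and T(t) = -4·3^t.

3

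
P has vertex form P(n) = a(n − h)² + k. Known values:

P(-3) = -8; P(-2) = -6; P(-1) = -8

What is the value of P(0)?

-14

First differences 2, -2; second difference -4 = 2a, so a = -2.
Expanding, the n-coefficient is −2ah = 4h; matching it to the data gives h = -2, and then k = -6.
So P(n) = -2(n + 2)² − 6.
P(0) = -2·2² − 6 = -14.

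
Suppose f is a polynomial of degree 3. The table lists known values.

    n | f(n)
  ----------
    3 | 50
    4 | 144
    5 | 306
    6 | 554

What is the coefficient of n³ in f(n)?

3

Write f(n) = an³ + bn² + cn + d; the 4 given values yield a linear system in the 4 coefficients.
Solving, f(n) = 3n³ - 2n² - 3n - 4.
The coefficient of n³ is 3.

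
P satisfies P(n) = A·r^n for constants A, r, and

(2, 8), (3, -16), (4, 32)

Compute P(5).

-64

Consecutive ratio: -16/8 = -2, and 32/(-16) = -2, so r = -2.
Then A·(-2)^2 = 8 gives A = 2, and P(n) = 2·(-2)^n.
P(5) = 2·(-2)^5 = -64.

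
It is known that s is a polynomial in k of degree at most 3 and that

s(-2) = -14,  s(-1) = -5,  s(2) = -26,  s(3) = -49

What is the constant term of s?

Write s(k) = ak³ + bk² + ck + d; the 4 given values yield a linear system in the 4 coefficients.
Solving, the leading coefficient vanishes, and s(k) = -4k² - 3k - 4.
The constant term is s(0) = -4.

-4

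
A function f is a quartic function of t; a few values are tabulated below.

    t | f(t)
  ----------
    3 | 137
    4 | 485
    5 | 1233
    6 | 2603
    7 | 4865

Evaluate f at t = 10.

20423

Write f(t) = at^4 + bt³ + ct² + dt + e; the 5 given values yield a linear system in the 5 coefficients.
Solving, f(t) = 2t^4 + t³ - 6t² + 3t - 7.
Then f(10) = 20423.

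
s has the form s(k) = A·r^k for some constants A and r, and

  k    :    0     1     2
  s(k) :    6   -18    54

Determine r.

-3

Consecutive ratio: -18/6 = -3, and 54/(-18) = -3, so r = -3.
Then A·(-3)^0 = 6 gives A = 6, and s(k) = 6·(-3)^k.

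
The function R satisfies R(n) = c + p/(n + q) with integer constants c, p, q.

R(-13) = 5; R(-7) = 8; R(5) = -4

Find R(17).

(R(n) − c)(n + q) = p for each data point; the three points give a linear system in c and q, then p follows.
Solving: c = 2, q = 1, p = -36, so R(n) = 2 − 36/(n + 1).
Then R(17) = 2 − 36/18 = 0.

0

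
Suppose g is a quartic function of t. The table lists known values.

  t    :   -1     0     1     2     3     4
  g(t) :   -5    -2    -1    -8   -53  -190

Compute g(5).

-497

First differences: 3, 1, -7, -45, -137. Second differences: -2, -8, -38, -92. Third differences: -6, -30, -54. Fourth differences: -24, -24.
Level-4 differences are constant, so g has degree 4.
Fitting a degree-4 polynomial gives g(t) = -t^4 + t³ + t - 2.
Then g(5) = -497.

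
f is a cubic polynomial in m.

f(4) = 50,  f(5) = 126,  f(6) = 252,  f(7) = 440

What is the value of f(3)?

Write f(m) = am³ + bm² + cm + d; the 4 given values yield a linear system in the 4 coefficients.
Solving, f(m) = 2m³ - 5m² - m + 6.
Then f(3) = 12.

12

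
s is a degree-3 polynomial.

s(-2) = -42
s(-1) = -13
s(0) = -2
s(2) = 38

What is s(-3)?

Write s(m) = am³ + bm² + cm + d; the 4 given values yield a linear system in the 4 coefficients.
Solving, s(m) = 3m³ + 8m - 2.
Then s(-3) = -107.

-107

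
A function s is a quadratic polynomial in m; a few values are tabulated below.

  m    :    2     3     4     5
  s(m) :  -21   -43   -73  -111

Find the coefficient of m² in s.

Write s(m) = am² + bm + c; the 4 given values yield a linear system in the 3 coefficients.
Solving, s(m) = -4m² - 2m - 1.
The coefficient of m² is -4.

-4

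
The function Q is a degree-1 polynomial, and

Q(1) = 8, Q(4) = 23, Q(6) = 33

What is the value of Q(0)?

Write Q(k) = ak + b; the 3 given values yield a linear system in the 2 coefficients.
Solving, Q(k) = 5k + 3.
Then Q(0) = 3.

3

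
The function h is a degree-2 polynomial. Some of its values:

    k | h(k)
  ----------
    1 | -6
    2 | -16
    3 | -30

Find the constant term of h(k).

Write h(k) = ak² + bk + c; the 3 given values yield a linear system in the 3 coefficients.
Solving, h(k) = -2k² - 4k.
The constant term is h(0) = 0.

0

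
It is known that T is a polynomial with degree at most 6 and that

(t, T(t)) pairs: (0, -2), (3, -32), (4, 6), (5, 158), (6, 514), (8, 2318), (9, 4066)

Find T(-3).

Write T(t) = at^6 + bt^5 + ct^4 + dt³ + et² + pt + q; the 7 given values yield a linear system in the 7 coefficients.
Solving, the top 2 coefficients vanish, and T(t) = t^4 - 3t³ - 4t² + 2t - 2.
Then T(-3) = 118.

118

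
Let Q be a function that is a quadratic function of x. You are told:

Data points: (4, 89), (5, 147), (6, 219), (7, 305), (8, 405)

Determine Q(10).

647

Write Q(x) = ax² + bx + c; the 5 given values yield a linear system in the 3 coefficients.
Solving, Q(x) = 7x² - 5x - 3.
Then Q(10) = 647.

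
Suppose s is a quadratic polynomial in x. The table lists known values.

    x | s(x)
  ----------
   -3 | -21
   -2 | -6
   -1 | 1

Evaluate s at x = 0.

0

Write s(x) = ax² + bx + c; the 3 given values yield a linear system in the 3 coefficients.
Solving, s(x) = -4x² - 5x.
Then s(0) = 0.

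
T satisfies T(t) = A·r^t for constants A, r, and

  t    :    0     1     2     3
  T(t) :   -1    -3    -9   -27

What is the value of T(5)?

-243

Consecutive ratio: -3/(-1) = 3, and -9/(-3) = 3, so r = 3.
Then A·3^0 = -1 gives A = -1, and T(t) = -1·3^t.
T(5) = -1·3^5 = -243.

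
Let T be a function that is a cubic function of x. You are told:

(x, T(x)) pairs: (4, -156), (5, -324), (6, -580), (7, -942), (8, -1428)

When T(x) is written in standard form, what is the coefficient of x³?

-3

First differences: -168, -256, -362, -486. Second differences: -88, -106, -124. Third differences: -18, -18.
Level-3 differences are constant, so T has degree 3.
Fitting a degree-3 polynomial gives T(x) = -3x³ + x² + 6x - 4.
The coefficient of x³ is -3.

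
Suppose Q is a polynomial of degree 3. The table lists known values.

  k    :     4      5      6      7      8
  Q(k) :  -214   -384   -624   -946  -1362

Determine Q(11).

First differences: -170, -240, -322, -416. Second differences: -70, -82, -94. Third differences: -12, -12.
Level-3 differences are constant, so Q has degree 3.
Fitting a degree-3 polynomial gives Q(k) = -2k³ - 5k² - 3k + 6.
Then Q(11) = -3294.

-3294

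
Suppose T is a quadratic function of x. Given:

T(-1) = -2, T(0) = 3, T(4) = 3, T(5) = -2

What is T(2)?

7

Write T(x) = ax² + bx + c; the 4 given values yield a linear system in the 3 coefficients.
Solving, T(x) = -x² + 4x + 3.
Then T(2) = 7.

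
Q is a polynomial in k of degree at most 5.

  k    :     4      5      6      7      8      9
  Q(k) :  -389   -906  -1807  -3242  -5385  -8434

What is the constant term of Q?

-1

Write Q(k) = ak^5 + bk^4 + ck³ + dk² + ek + p; the 6 given values yield a linear system in the 6 coefficients.
Solving, the leading coefficient vanishes, and Q(k) = -k^4 - 3k³ + 4k² - k - 1.
The constant term is Q(0) = -1.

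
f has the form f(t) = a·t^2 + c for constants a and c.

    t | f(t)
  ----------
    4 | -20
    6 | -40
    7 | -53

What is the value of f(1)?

-5

From f(4) = -20 and f(6) = -40: 16a + c = -20 and 36a + c = -40.
Subtracting: 20a = -20, so a = -1; then c = -20 − (-1)·16 = -4.
So f(t) = -1t² − 4, and f(1) = -5.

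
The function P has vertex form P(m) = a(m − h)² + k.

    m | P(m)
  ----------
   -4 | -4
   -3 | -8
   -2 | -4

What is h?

-3

First differences -4, 4; second difference 8 = 2a, so a = 4.
Expanding, the m-coefficient is −2ah = -8h; matching it to the data gives h = -3, and then k = -8.
So P(m) = 4(m + 3)² − 8.
Hence h = -3.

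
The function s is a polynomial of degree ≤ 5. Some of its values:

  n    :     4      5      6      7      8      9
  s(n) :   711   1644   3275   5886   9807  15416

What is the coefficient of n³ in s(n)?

3

Write s(n) = an^5 + bn^4 + cn³ + dn² + en + p; the 6 given values yield a linear system in the 6 coefficients.
Solving, the leading coefficient vanishes, and s(n) = 2n^4 + 3n³ + 2n² - 6n - 1.
The coefficient of n³ is 3.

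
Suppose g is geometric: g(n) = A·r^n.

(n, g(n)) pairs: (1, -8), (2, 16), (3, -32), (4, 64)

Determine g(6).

256

Consecutive ratio: 16/(-8) = -2, and -32/16 = -2, so r = -2.
Then A·(-2)^1 = -8 gives A = 4, and g(n) = 4·(-2)^n.
g(6) = 4·(-2)^6 = 256.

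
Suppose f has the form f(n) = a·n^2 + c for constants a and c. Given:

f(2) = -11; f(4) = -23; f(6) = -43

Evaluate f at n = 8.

-71

From f(2) = -11 and f(4) = -23: 4a + c = -11 and 16a + c = -23.
Subtracting: 12a = -12, so a = -1; then c = -11 − (-1)·4 = -7.
So f(n) = -1n² − 7, and f(8) = -71.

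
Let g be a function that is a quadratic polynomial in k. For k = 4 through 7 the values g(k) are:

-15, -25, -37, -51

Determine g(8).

-67

First differences: -10, -12, -14. Second differences: -2, -2.
Level-2 differences are constant, so g has degree 2.
Fitting a degree-2 polynomial gives g(k) = -k² - k + 5.
Then g(8) = -67.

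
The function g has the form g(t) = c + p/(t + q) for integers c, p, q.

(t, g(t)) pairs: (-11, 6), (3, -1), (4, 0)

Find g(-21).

(g(t) − c)(t + q) = p for each data point; the three points give a linear system in c and q, then p follows.
Solving: c = 4, q = 1, p = -20, so g(t) = 4 − 20/(t + 1).
Then g(-21) = 4 − 20/(-20) = 5.

5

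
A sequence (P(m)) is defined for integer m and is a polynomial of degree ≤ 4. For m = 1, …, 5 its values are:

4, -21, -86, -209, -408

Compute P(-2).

19

First differences: -25, -65, -123, -199. Second differences: -40, -58, -76. Third differences: -18, -18.
Level-3 differences are constant, so P has degree 3.
Fitting a degree-3 polynomial gives P(m) = -3m³ - 2m² + 2m + 7.
Then P(-2) = 19.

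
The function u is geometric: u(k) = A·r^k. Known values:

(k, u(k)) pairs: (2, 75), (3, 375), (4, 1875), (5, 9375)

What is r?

Consecutive ratio: 375/75 = 5, and 1875/375 = 5, so r = 5.
Then A·5^2 = 75 gives A = 3, and u(k) = 3·5^k.

5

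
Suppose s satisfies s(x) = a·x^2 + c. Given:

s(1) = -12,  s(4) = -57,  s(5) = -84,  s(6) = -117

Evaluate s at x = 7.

From s(1) = -12 and s(4) = -57: 1a + c = -12 and 16a + c = -57.
Subtracting: 15a = -45, so a = -3; then c = -12 − (-3)·1 = -9.
So s(x) = -3x² − 9, and s(7) = -156.

-156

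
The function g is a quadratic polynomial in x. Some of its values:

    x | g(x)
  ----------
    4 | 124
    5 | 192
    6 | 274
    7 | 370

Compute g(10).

742

Write g(x) = ax² + bx + c; the 4 given values yield a linear system in the 3 coefficients.
Solving, g(x) = 7x² + 5x - 8.
Then g(10) = 742.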